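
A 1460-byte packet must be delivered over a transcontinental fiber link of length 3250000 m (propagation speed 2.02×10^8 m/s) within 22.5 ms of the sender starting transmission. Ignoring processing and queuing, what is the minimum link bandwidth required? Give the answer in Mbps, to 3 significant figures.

L = 11680 bits.
Propagation delay = 3250000 / 202000000 = 16.0891 ms.
Transmission budget = 22.5 − 16.0891 = 6.41089 ms.
R ≥ L / t_tx = 11680 bits / 0.00641089 s = 1.82 Mbps.

1.82 Mbps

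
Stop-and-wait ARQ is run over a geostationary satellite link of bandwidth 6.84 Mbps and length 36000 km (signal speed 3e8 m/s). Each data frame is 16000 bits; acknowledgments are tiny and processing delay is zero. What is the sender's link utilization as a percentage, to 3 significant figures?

t_tx = L/R = 16000/6840000 = 0.00233918 s.
t_prop = 36000000/300000000 = 0.12 s; RTT = 0.24 s.
Cycle = t_tx + RTT = 0.242339 s.
Utilization = t_tx / cycle = 0.00233918/0.242339 = 0.965 %.

0.965 %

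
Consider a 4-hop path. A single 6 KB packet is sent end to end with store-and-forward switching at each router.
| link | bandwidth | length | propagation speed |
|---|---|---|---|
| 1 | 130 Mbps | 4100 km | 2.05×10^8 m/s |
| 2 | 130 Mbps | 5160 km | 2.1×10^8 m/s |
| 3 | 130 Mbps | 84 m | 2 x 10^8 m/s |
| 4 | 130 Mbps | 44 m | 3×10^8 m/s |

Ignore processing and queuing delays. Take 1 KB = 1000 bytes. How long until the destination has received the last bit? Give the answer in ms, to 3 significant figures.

L = 48000 bits.
Transmission delay per hop = L/R = 48000/130000000 = 0.369231 ms; 4 hops → 1.47692 ms.
Propagation delays (d/s per hop): 20, 24.5714, 0.00042, 0.000146667 ms; sum = 44.572 ms.
End-to-end = 46.0 ms.

46.0 ms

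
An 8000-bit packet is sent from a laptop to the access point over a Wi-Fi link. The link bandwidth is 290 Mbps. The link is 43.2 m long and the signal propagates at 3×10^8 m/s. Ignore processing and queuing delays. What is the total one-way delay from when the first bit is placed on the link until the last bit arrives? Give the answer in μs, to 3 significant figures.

Transmission delay = L/R = 8000 / 290000000 = 27.5862 μs.
Propagation delay = d/s = 43.2 m / 300000000 m/s = 0.144 μs.
Total = 27.7 μs.

27.7 μs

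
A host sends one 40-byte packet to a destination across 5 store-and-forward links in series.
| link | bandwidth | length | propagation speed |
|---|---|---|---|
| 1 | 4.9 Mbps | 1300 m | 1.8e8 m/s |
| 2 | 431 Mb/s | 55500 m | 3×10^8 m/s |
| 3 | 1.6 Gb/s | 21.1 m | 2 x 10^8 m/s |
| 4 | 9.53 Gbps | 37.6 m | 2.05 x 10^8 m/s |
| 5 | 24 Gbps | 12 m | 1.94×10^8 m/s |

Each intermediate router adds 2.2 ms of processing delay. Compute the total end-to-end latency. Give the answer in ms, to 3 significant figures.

L = 40 × 8 = 320 bits.
Transmission delays (L/R per hop): 0.0653061, 0.000742459, 0.0002, 3.35782e-05, 1.33333e-05 ms; sum = 0.0662955 ms.
Propagation delays (d/s per hop): 0.00722222, 0.185, 0.0001055, 0.000183415, 6.18557e-05 ms; sum = 0.192573 ms.
Processing at 4 router(s): 4 × 2.2 ms = 8.8 ms.
End-to-end = 9.06 ms.

9.06 ms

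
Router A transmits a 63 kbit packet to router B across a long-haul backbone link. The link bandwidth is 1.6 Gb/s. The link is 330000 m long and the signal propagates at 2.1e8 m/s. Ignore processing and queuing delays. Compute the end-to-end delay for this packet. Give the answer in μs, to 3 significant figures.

L = 63000 bits.
Transmission delay = L/R = 63000 / 1600000000 = 39.375 μs.
Propagation delay = d/s = 330000 m / 210000000 m/s = 1571.43 μs.
Total = 1610 μs.

1610 μs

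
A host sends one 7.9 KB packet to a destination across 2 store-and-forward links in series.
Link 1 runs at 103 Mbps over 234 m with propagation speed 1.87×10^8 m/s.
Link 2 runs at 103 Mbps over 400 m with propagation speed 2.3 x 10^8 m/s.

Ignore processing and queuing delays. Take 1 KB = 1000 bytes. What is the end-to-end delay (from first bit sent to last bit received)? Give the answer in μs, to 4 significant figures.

1230 μs

L = 63200 bits.
Transmission delay per hop = L/R = 63200/103000000 = 613.592 μs; 2 hops → 1227.18 μs.
Propagation delays (d/s per hop): 1.25134, 1.73913 μs; sum = 2.99047 μs.
End-to-end = 1230 μs.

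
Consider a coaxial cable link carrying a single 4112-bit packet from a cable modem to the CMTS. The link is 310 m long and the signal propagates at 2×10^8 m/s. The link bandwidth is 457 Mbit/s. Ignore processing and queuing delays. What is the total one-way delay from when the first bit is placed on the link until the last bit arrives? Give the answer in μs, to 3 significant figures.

Transmission delay = L/R = 4112 / 457000000 = 8.99781 μs.
Propagation delay = d/s = 310 m / 200000000 m/s = 1.55 μs.
Total = 10.5 μs.

10.5 μs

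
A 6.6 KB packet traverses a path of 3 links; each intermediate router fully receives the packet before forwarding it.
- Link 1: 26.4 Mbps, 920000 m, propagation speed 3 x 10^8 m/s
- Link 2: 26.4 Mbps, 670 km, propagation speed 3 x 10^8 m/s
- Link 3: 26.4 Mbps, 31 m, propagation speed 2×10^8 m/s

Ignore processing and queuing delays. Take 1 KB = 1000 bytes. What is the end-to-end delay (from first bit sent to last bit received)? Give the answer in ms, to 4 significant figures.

L = 52800 bits.
Transmission delay per hop = L/R = 52800/26400000 = 2 ms; 3 hops → 6 ms.
Propagation delays (d/s per hop): 3.06667, 2.23333, 0.000155 ms; sum = 5.30016 ms.
End-to-end = 11.30 ms.

11.30 ms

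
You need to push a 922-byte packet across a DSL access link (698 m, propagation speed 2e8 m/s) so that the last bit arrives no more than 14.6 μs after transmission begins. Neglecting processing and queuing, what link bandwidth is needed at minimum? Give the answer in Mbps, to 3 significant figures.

664 Mbps

L = 7376 bits.
Propagation delay = 698 / 200000000 = 3.49 μs.
Transmission budget = 14.6 − 3.49 = 11.11 μs.
R ≥ L / t_tx = 7376 bits / 1.111e-05 s = 664 Mbps.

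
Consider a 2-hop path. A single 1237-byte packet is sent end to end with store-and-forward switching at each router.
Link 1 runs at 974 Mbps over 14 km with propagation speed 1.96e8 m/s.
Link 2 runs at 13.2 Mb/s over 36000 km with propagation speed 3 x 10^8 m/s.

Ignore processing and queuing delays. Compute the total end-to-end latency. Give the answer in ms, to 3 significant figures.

121 ms

L = 1237 × 8 = 9896 bits.
Transmission delays (L/R per hop): 0.0101602, 0.749697 ms; sum = 0.759857 ms.
Propagation delays (d/s per hop): 0.0714286, 120 ms; sum = 120.071 ms.
End-to-end = 121 ms.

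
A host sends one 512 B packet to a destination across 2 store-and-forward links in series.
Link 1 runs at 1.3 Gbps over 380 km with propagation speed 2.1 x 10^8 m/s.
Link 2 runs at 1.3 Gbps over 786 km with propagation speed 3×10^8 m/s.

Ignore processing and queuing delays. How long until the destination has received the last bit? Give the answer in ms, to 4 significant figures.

4.436 ms

L = 512 × 8 = 4096 bits.
Transmission delay per hop = L/R = 4096/1300000000 = 0.00315077 ms; 2 hops → 0.00630154 ms.
Propagation delays (d/s per hop): 1.80952, 2.62 ms; sum = 4.42952 ms.
End-to-end = 4.436 ms.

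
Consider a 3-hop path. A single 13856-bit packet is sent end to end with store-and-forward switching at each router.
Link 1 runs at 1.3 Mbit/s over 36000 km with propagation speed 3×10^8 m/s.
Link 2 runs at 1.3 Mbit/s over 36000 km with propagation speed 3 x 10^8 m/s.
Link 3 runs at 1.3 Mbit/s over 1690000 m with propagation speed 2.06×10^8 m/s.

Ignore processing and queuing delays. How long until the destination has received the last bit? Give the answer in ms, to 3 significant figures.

Transmission delay per hop = L/R = 13856/1300000 = 10.6585 ms; 3 hops → 31.9754 ms.
Propagation delays (d/s per hop): 120, 120, 8.20388 ms; sum = 248.204 ms.
End-to-end = 280 ms.

280 ms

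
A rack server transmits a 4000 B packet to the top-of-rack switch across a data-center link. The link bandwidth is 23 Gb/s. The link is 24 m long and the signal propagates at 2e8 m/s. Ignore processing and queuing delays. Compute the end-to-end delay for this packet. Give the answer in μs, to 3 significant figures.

1.51 μs

L = 4000 × 8 = 32000 bits.
Transmission delay = L/R = 32000 / 23000000000 = 1.3913 μs.
Propagation delay = d/s = 24 m / 200000000 m/s = 0.12 μs.
Total = 1.51 μs.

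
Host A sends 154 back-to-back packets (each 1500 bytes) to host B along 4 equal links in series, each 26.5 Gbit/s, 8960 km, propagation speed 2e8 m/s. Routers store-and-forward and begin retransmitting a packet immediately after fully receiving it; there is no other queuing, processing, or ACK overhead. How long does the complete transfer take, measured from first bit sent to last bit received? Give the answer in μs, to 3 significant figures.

Per-hop transmission t_tx = L/R = 12000/26500000000 = 0.45283 μs.
Per-hop propagation t_prop = 8960000/200000000 = 44800 μs.
Pipeline fill: first packet needs 4·t_tx to clear all hops; remaining 153 packets each add one t_tx.
Total = (4+154-1)·t_tx + 4·t_prop = 157·0.45283 + 4·44800 = 179000 μs.

179000 μs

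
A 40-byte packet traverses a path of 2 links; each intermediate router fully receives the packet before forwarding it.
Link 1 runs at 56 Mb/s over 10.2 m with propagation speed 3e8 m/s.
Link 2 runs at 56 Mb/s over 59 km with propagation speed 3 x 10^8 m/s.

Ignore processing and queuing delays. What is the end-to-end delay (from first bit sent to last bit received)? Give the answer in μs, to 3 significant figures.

L = 40 × 8 = 320 bits.
Transmission delay per hop = L/R = 320/56000000 = 5.71429 μs; 2 hops → 11.4286 μs.
Propagation delays (d/s per hop): 0.034, 196.667 μs; sum = 196.701 μs.
End-to-end = 208 μs.

208 μs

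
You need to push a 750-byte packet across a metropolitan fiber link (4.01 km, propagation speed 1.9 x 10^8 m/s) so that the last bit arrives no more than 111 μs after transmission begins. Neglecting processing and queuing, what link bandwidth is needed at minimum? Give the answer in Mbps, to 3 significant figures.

66.7 Mbps

L = 6000 bits.
Propagation delay = 4010 / 190000000 = 21.1053 μs.
Transmission budget = 111 − 21.1053 = 89.8947 μs.
R ≥ L / t_tx = 6000 bits / 8.98947e-05 s = 66.7 Mbps.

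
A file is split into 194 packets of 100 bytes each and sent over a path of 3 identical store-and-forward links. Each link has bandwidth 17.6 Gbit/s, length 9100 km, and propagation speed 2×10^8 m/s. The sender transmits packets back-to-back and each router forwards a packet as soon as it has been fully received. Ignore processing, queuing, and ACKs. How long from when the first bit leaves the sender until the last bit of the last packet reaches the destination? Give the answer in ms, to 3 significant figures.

Per-hop transmission t_tx = L/R = 800/17600000000 = 4.54545e-05 ms.
Per-hop propagation t_prop = 9100000/200000000 = 45.5 ms.
Pipeline fill: first packet needs 3·t_tx to clear all hops; remaining 193 packets each add one t_tx.
Total = (3+194-1)·t_tx + 3·t_prop = 196·4.54545e-05 + 3·45.5 = 137 ms.

137 ms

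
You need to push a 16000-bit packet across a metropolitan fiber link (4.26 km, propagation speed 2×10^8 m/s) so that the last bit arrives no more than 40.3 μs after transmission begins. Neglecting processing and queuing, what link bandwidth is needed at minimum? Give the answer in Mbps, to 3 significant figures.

Propagation delay = 4260 / 200000000 = 21.3 μs.
Transmission budget = 40.3 − 21.3 = 19 μs.
R ≥ L / t_tx = 16000 bits / 1.9e-05 s = 842 Mbps.

842 Mbps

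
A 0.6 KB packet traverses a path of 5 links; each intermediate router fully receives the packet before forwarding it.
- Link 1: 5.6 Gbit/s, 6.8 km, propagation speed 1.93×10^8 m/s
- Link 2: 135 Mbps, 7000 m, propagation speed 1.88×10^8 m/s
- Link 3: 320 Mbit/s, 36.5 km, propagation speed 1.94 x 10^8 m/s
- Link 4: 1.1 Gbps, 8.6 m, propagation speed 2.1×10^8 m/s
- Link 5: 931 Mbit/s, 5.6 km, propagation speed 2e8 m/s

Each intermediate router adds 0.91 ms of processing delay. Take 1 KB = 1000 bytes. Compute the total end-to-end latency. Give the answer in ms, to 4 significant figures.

L = 4800 bits.
Transmission delays (L/R per hop): 0.000857143, 0.0355556, 0.015, 0.00436364, 0.00515575 ms; sum = 0.0609321 ms.
Propagation delays (d/s per hop): 0.0352332, 0.037234, 0.188144, 4.09524e-05, 0.028 ms; sum = 0.288652 ms.
Processing at 4 router(s): 4 × 0.91 ms = 3.64 ms.
End-to-end = 3.990 ms.

3.990 ms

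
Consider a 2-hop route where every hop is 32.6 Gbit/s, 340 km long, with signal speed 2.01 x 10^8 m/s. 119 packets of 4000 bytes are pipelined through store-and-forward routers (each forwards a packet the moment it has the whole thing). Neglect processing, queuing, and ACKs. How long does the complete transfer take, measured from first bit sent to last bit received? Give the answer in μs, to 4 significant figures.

3501 μs

Per-hop transmission t_tx = L/R = 32000/32600000000 = 0.981595 μs.
Per-hop propagation t_prop = 340000/2.01e+08 = 1691.54 μs.
Pipeline fill: first packet needs 2·t_tx to clear all hops; remaining 118 packets each add one t_tx.
Total = (2+119-1)·t_tx + 2·t_prop = 120·0.981595 + 2·1691.54 = 3501 μs.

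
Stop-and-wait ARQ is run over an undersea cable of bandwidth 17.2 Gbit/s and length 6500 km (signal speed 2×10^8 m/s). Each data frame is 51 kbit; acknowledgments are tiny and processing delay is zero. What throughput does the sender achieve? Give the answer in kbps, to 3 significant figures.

t_tx = L/R = 51000/17200000000 = 2.96512e-06 s.
t_prop = 6500000/200000000 = 0.0325 s; RTT = 0.065 s.
Cycle = t_tx + RTT = 0.065003 s.
Throughput = L / cycle = 51000 / 0.065003 = 785 kbps.

785 kbps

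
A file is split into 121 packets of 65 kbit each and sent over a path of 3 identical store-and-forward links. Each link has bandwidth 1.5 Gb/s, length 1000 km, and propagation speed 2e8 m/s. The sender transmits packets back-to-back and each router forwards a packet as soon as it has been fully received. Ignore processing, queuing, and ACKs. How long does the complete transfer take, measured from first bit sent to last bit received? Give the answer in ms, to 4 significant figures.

20.33 ms

Per-hop transmission t_tx = L/R = 65000/1500000000 = 0.0433333 ms.
Per-hop propagation t_prop = 1000000/200000000 = 5 ms.
Pipeline fill: first packet needs 3·t_tx to clear all hops; remaining 120 packets each add one t_tx.
Total = (3+121-1)·t_tx + 3·t_prop = 123·0.0433333 + 3·5 = 20.33 ms.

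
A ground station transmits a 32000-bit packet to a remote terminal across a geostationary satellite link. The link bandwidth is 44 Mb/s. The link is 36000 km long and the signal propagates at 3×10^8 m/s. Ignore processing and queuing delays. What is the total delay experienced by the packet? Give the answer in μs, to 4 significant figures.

120700 μs

Transmission delay = L/R = 32000 / 44000000 = 727.273 μs.
Propagation delay = d/s = 36000000 m / 300000000 m/s = 120000 μs.
Total = 120700 μs.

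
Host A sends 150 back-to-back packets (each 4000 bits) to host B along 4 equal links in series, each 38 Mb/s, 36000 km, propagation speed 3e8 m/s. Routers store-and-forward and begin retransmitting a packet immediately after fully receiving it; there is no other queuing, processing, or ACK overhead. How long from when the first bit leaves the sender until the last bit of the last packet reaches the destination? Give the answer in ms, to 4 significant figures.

496.1 ms

Per-hop transmission t_tx = L/R = 4000/38000000 = 0.105263 ms.
Per-hop propagation t_prop = 36000000/300000000 = 120 ms.
Pipeline fill: first packet needs 4·t_tx to clear all hops; remaining 149 packets each add one t_tx.
Total = (4+150-1)·t_tx + 4·t_prop = 153·0.105263 + 4·120 = 496.1 ms.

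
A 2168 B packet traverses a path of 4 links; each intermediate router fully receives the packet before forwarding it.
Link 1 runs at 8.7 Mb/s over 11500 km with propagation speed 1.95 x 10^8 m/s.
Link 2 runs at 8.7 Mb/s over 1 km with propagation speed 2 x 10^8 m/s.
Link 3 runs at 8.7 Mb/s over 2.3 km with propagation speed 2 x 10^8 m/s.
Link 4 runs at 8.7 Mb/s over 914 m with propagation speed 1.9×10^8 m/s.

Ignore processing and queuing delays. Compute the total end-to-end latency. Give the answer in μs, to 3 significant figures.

67000 μs

L = 2168 × 8 = 17344 bits.
Transmission delay per hop = L/R = 17344/8700000 = 1993.56 μs; 4 hops → 7974.25 μs.
Propagation delays (d/s per hop): 58974.4, 5, 11.5, 4.81053 μs; sum = 58995.7 μs.
End-to-end = 67000 μs.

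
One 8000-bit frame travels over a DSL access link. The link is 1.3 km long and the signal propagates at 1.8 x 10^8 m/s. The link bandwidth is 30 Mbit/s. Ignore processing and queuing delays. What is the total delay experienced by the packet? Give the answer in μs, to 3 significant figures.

Transmission delay = L/R = 8000 / 30000000 = 266.667 μs.
Propagation delay = d/s = 1300 m / 180000000 m/s = 7.22222 μs.
Total = 274 μs.

274 μs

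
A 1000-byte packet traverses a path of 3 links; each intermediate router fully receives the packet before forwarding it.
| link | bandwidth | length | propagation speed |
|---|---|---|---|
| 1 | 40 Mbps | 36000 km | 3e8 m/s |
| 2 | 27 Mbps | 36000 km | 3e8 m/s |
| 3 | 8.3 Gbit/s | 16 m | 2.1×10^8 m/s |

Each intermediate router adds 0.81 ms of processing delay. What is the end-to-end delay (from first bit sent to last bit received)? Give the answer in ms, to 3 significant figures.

242 ms

L = 1000 × 8 = 8000 bits.
Transmission delays (L/R per hop): 0.2, 0.296296, 0.000963855 ms; sum = 0.49726 ms.
Propagation delays (d/s per hop): 120, 120, 7.61905e-05 ms; sum = 240 ms.
Processing at 2 router(s): 2 × 0.81 ms = 1.62 ms.
End-to-end = 242 ms.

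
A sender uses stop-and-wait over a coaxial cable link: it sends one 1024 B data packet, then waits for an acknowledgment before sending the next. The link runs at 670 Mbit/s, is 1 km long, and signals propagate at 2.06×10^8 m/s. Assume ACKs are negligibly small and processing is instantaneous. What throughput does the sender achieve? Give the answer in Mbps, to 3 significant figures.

t_tx = L/R = 8192/670000000 = 1.22269e-05 s.
t_prop = 1000/206000000 = 4.85437e-06 s; RTT = 9.70874e-06 s.
Cycle = t_tx + RTT = 2.19356e-05 s.
Throughput = L / cycle = 8192 / 2.19356e-05 = 373 Mbps.

373 Mbps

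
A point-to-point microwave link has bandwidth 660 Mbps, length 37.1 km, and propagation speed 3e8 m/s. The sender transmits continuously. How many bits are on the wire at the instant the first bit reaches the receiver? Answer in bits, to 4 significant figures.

81620 bits

Propagation delay = 37100 / 300000000 = 0.000123667 s.
BDP = R × t_prop = 660000000 × 0.000123667 = 81620 bits.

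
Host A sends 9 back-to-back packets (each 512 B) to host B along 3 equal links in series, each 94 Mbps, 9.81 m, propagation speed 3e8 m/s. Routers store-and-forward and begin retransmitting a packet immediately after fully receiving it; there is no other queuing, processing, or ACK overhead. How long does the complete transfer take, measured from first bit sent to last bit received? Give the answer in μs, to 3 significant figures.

479 μs

Per-hop transmission t_tx = L/R = 4096/94000000 = 43.5745 μs.
Per-hop propagation t_prop = 9.81/300000000 = 0.0327 μs.
Pipeline fill: first packet needs 3·t_tx to clear all hops; remaining 8 packets each add one t_tx.
Total = (3+9-1)·t_tx + 3·t_prop = 11·43.5745 + 3·0.0327 = 479 μs.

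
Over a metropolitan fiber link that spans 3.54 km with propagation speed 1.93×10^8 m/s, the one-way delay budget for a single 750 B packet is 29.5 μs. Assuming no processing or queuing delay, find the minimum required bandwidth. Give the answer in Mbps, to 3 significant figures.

L = 6000 bits.
Propagation delay = 3540 / 193000000 = 18.342 μs.
Transmission budget = 29.5 − 18.342 = 11.158 μs.
R ≥ L / t_tx = 6000 bits / 1.1158e-05 s = 538 Mbps.

538 Mbps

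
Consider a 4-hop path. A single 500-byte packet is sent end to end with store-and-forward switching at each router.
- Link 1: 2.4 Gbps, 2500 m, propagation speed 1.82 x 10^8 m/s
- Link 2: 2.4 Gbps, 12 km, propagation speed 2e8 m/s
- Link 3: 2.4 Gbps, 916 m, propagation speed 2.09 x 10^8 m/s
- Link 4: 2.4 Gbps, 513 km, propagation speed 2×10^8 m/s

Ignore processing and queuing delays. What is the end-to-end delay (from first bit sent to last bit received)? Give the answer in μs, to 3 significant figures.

L = 500 × 8 = 4000 bits.
Transmission delay per hop = L/R = 4000/2400000000 = 1.66667 μs; 4 hops → 6.66667 μs.
Propagation delays (d/s per hop): 13.7363, 60, 4.38278, 2565 μs; sum = 2643.12 μs.
End-to-end = 2650 μs.

2650 μs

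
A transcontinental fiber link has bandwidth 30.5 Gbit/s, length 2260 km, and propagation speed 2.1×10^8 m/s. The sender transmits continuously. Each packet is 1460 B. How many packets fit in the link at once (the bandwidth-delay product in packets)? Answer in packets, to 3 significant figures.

Propagation delay = 2260000 / 210000000 = 0.0107619 s.
BDP = R × t_prop = 30500000000 × 0.0107619 = 328238000 bits.
In packets of 11680 bits: 28100 packets.

28100 packets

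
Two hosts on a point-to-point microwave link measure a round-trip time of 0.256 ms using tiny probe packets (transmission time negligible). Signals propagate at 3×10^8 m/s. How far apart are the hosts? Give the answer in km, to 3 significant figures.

38.4 km

One-way propagation = RTT/2 = 0.128 ms.
d = s × t = 300000000 × 0.000128 = 38.4 km.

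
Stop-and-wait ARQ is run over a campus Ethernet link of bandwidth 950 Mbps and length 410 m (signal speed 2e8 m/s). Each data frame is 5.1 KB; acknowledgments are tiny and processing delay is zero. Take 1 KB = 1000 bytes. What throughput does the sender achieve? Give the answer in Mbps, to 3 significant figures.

t_tx = L/R = 40800/950000000 = 4.29474e-05 s.
t_prop = 410/200000000 = 2.05e-06 s; RTT = 4.1e-06 s.
Cycle = t_tx + RTT = 4.70474e-05 s.
Throughput = L / cycle = 40800 / 4.70474e-05 = 867 Mbps.

867 Mbps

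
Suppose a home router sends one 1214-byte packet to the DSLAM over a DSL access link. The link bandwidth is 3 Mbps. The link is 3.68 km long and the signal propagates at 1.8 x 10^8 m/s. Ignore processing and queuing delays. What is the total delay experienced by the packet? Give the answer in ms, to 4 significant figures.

L = 1214 × 8 = 9712 bits.
Transmission delay = L/R = 9712 / 3000000 = 3.23733 ms.
Propagation delay = d/s = 3680 m / 180000000 m/s = 0.0204444 ms.
Total = 3.258 ms.

3.258 ms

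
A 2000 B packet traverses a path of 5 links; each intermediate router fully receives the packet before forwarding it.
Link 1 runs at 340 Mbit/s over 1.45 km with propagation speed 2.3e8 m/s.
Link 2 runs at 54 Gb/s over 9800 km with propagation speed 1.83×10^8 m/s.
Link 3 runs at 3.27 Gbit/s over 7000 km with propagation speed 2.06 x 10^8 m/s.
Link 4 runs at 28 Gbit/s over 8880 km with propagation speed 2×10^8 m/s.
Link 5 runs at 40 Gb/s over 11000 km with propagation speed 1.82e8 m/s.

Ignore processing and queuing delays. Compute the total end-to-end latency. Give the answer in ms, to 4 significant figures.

192.4 ms

L = 2000 × 8 = 16000 bits.
Transmission delays (L/R per hop): 0.0470588, 0.000296296, 0.00489297, 0.000571429, 0.0004 ms; sum = 0.0532195 ms.
Propagation delays (d/s per hop): 0.00630435, 53.5519, 33.9806, 44.4, 60.4396 ms; sum = 192.378 ms.
End-to-end = 192.4 ms.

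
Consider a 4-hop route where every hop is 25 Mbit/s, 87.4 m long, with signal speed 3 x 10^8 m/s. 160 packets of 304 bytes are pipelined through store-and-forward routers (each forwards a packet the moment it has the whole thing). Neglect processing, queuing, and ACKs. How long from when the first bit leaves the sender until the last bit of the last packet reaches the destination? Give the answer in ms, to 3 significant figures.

Per-hop transmission t_tx = L/R = 2432/25000000 = 0.09728 ms.
Per-hop propagation t_prop = 87.4/300000000 = 0.000291333 ms.
Pipeline fill: first packet needs 4·t_tx to clear all hops; remaining 159 packets each add one t_tx.
Total = (4+160-1)·t_tx + 4·t_prop = 163·0.09728 + 4·0.000291333 = 15.9 ms.

15.9 ms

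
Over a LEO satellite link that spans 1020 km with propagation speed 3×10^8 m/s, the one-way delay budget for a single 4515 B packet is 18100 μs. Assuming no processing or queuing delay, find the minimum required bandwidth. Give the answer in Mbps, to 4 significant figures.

L = 36120 bits.
Propagation delay = 1020000 / 300000000 = 3400 μs.
Transmission budget = 18100 − 3400 = 14700 μs.
R ≥ L / t_tx = 36120 bits / 0.0147 s = 2.457 Mbps.

2.457 Mbps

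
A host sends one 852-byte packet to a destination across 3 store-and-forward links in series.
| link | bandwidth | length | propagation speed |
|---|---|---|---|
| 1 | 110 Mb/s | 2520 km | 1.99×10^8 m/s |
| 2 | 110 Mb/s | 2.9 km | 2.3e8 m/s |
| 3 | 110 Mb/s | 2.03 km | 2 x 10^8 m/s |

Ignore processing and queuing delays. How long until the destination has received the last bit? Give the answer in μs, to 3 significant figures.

12900 μs

L = 852 × 8 = 6816 bits.
Transmission delay per hop = L/R = 6816/110000000 = 61.9636 μs; 3 hops → 185.891 μs.
Propagation delays (d/s per hop): 12663.3, 12.6087, 10.15 μs; sum = 12686.1 μs.
End-to-end = 12900 μs.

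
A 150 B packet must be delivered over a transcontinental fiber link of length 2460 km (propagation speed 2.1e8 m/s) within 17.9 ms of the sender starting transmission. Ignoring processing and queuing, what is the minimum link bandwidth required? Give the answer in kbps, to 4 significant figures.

194.0 kbps

L = 1200 bits.
Propagation delay = 2460000 / 210000000 = 11.7143 ms.
Transmission budget = 17.9 − 11.7143 = 6.18571 ms.
R ≥ L / t_tx = 1200 bits / 0.00618571 s = 194.0 kbps.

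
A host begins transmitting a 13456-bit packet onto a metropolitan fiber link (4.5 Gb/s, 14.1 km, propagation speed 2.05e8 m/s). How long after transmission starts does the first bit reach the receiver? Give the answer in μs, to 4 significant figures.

68.78 μs

First bit experiences only propagation delay: d/s = 14100/2.05e+08 = 68.78 μs.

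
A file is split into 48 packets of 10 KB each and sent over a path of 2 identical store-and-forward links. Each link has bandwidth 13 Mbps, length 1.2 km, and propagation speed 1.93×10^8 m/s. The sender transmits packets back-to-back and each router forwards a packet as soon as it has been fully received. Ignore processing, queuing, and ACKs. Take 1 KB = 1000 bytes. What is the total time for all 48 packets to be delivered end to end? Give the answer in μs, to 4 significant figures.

Per-hop transmission t_tx = L/R = 80000/13000000 = 6153.85 μs.
Per-hop propagation t_prop = 1200/193000000 = 6.21762 μs.
Pipeline fill: first packet needs 2·t_tx to clear all hops; remaining 47 packets each add one t_tx.
Total = (2+48-1)·t_tx + 2·t_prop = 49·6153.85 + 2·6.21762 = 301600 μs.

301600 μs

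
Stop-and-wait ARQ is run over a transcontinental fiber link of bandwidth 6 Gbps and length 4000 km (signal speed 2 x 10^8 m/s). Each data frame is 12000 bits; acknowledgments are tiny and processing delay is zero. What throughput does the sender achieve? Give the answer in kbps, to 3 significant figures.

300 kbps

t_tx = L/R = 12000/6000000000 = 2e-06 s.
t_prop = 4000000/200000000 = 0.02 s; RTT = 0.04 s.
Cycle = t_tx + RTT = 0.040002 s.
Throughput = L / cycle = 12000 / 0.040002 = 300 kbps.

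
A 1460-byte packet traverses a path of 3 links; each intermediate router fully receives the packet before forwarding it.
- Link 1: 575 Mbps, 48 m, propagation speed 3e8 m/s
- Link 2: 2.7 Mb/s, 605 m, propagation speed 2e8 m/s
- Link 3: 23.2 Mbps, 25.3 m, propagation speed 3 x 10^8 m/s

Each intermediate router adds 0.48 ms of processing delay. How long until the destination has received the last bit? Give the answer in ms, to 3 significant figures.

5.81 ms

L = 1460 × 8 = 11680 bits.
Transmission delays (L/R per hop): 0.020313, 4.32593, 0.503448 ms; sum = 4.84969 ms.
Propagation delays (d/s per hop): 0.00016, 0.003025, 8.43333e-05 ms; sum = 0.00326933 ms.
Processing at 2 router(s): 2 × 0.48 ms = 0.96 ms.
End-to-end = 5.81 ms.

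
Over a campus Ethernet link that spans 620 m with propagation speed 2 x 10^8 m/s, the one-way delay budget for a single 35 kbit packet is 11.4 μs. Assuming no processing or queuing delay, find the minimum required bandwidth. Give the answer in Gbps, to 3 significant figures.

Propagation delay = 620 / 200000000 = 3.1 μs.
Transmission budget = 11.4 − 3.1 = 8.3 μs.
R ≥ L / t_tx = 35000 bits / 8.3e-06 s = 4.22 Gbps.

4.22 Gbps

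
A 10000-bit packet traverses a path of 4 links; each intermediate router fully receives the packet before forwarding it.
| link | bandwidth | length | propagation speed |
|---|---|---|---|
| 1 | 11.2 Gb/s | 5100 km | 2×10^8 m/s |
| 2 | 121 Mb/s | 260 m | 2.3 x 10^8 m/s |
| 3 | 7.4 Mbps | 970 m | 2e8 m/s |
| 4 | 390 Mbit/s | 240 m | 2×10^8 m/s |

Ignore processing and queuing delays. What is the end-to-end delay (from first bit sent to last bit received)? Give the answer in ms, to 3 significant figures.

Transmission delays (L/R per hop): 0.000892857, 0.0826446, 1.35135, 0.025641 ms; sum = 1.46053 ms.
Propagation delays (d/s per hop): 25.5, 0.00113043, 0.00485, 0.0012 ms; sum = 25.5072 ms.
End-to-end = 27.0 ms.

27.0 ms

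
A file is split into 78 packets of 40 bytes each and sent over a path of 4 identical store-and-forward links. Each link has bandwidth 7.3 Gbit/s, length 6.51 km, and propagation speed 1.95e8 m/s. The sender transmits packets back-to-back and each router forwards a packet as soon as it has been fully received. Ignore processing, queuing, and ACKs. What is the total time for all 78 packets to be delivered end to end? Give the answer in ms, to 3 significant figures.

Per-hop transmission t_tx = L/R = 320/7300000000 = 4.38356e-05 ms.
Per-hop propagation t_prop = 6510/195000000 = 0.0333846 ms.
Pipeline fill: first packet needs 4·t_tx to clear all hops; remaining 77 packets each add one t_tx.
Total = (4+78-1)·t_tx + 4·t_prop = 81·4.38356e-05 + 4·0.0333846 = 0.137 ms.

0.137 ms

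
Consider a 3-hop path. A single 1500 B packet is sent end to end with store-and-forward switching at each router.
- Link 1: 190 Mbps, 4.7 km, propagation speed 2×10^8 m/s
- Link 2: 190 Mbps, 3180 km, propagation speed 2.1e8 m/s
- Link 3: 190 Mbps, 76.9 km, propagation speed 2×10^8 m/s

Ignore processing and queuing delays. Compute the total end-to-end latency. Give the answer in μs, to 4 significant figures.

L = 1500 × 8 = 12000 bits.
Transmission delay per hop = L/R = 12000/190000000 = 63.1579 μs; 3 hops → 189.474 μs.
Propagation delays (d/s per hop): 23.5, 15142.9, 384.5 μs; sum = 15550.9 μs.
End-to-end = 15740 μs.

15740 μs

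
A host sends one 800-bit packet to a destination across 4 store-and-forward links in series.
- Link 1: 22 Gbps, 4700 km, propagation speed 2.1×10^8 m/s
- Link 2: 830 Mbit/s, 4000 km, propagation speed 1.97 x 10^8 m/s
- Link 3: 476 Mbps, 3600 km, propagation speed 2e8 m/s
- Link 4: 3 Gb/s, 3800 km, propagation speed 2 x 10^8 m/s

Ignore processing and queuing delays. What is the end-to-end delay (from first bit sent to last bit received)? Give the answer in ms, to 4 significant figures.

Transmission delays (L/R per hop): 3.63636e-05, 0.000963855, 0.00168067, 0.000266667 ms; sum = 0.00294756 ms.
Propagation delays (d/s per hop): 22.381, 20.3046, 18, 19 ms; sum = 79.6855 ms.
End-to-end = 79.69 ms.

79.69 ms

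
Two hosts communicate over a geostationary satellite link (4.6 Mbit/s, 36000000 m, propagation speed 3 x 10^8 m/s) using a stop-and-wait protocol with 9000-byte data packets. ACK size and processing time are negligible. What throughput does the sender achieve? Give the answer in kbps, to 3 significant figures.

t_tx = L/R = 72000/4600000 = 0.0156522 s.
t_prop = 36000000/300000000 = 0.12 s; RTT = 0.24 s.
Cycle = t_tx + RTT = 0.255652 s.
Throughput = L / cycle = 72000 / 0.255652 = 282 kbps.

282 kbps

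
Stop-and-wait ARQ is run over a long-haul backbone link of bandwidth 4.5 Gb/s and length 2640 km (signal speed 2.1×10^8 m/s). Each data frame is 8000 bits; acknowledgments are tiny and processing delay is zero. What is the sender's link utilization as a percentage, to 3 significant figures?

0.00707 %

t_tx = L/R = 8000/4500000000 = 1.77778e-06 s.
t_prop = 2640000/210000000 = 0.0125714 s; RTT = 0.0251429 s.
Cycle = t_tx + RTT = 0.0251446 s.
Utilization = t_tx / cycle = 1.77778e-06/0.0251446 = 0.00707 %.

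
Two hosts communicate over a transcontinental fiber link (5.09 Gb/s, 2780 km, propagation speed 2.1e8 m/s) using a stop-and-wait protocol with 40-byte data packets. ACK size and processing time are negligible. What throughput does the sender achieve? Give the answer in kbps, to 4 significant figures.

t_tx = L/R = 320/5090000000 = 6.28684e-08 s.
t_prop = 2780000/210000000 = 0.0132381 s; RTT = 0.0264762 s.
Cycle = t_tx + RTT = 0.0264763 s.
Throughput = L / cycle = 320 / 0.0264763 = 12.09 kbps.

12.09 kbps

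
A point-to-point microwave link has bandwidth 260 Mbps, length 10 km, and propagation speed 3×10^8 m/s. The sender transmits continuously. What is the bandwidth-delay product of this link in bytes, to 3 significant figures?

1080 bytes

Propagation delay = 10000 / 300000000 = 3.33333e-05 s.
BDP = R × t_prop = 260000000 × 3.33333e-05 = 8666.67 bits.
In bytes: 8666.67/8 = 1080 bytes.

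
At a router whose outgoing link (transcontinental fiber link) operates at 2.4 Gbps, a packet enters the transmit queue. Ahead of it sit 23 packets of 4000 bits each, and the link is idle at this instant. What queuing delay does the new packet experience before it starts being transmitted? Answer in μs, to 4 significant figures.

Each queued packet: L/R = 4000/2400000000 = 1.66667 μs.
23 queued → 38.3333 μs.
Queuing delay = 38.33 μs.

38.33 μs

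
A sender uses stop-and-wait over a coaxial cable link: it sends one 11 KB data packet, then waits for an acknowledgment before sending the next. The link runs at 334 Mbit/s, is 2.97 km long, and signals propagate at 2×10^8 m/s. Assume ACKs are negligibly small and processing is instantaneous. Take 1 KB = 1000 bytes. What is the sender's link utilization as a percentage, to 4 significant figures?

89.87 %

t_tx = L/R = 88000/334000000 = 0.000263473 s.
t_prop = 2970/200000000 = 1.485e-05 s; RTT = 2.97e-05 s.
Cycle = t_tx + RTT = 0.000293173 s.
Utilization = t_tx / cycle = 0.000263473/0.000293173 = 89.87 %.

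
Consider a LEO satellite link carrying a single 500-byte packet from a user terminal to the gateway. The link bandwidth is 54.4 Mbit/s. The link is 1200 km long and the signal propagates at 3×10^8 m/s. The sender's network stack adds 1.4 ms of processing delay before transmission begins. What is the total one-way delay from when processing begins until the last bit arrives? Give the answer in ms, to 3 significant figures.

L = 500 × 8 = 4000 bits.
Transmission delay = L/R = 4000 / 54400000 = 0.0735294 ms.
Propagation delay = d/s = 1200000 m / 300000000 m/s = 4 ms.
Plus processing delay 1.4 ms = 1.4 ms.
Total = 5.47 ms.

5.47 ms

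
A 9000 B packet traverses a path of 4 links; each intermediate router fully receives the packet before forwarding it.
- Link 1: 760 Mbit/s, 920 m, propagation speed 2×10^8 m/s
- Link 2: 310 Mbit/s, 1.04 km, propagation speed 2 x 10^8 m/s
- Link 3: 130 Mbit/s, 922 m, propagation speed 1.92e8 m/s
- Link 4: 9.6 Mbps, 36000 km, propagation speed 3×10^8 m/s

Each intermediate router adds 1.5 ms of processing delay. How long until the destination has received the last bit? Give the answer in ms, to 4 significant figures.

132.9 ms

L = 9000 × 8 = 72000 bits.
Transmission delays (L/R per hop): 0.0947368, 0.232258, 0.553846, 7.5 ms; sum = 8.38084 ms.
Propagation delays (d/s per hop): 0.0046, 0.0052, 0.00480208, 120 ms; sum = 120.015 ms.
Processing at 3 router(s): 3 × 1.5 ms = 4.5 ms.
End-to-end = 132.9 ms.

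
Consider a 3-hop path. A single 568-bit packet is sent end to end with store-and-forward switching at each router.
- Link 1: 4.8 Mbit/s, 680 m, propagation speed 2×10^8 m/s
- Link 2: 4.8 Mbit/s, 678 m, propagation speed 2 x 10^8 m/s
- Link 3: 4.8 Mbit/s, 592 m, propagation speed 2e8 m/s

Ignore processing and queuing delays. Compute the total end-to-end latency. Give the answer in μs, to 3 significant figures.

Transmission delay per hop = L/R = 568/4800000 = 118.333 μs; 3 hops → 355 μs.
Propagation delays (d/s per hop): 3.4, 3.39, 2.96 μs; sum = 9.75 μs.
End-to-end = 365 μs.

365 μs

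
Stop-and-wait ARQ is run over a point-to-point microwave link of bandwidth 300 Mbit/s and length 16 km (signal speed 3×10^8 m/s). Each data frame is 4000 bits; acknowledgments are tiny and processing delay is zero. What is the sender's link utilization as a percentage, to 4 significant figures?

t_tx = L/R = 4000/300000000 = 1.33333e-05 s.
t_prop = 16000/300000000 = 5.33333e-05 s; RTT = 0.000106667 s.
Cycle = t_tx + RTT = 0.00012 s.
Utilization = t_tx / cycle = 1.33333e-05/0.00012 = 11.11 %.

11.11 %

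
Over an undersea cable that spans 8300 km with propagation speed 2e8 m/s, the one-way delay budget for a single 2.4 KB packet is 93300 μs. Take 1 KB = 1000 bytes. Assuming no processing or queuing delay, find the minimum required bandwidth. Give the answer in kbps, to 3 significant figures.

371 kbps

L = 19200 bits.
Propagation delay = 8300000 / 200000000 = 41500 μs.
Transmission budget = 93300 − 41500 = 51800 μs.
R ≥ L / t_tx = 19200 bits / 0.0518 s = 371 kbps.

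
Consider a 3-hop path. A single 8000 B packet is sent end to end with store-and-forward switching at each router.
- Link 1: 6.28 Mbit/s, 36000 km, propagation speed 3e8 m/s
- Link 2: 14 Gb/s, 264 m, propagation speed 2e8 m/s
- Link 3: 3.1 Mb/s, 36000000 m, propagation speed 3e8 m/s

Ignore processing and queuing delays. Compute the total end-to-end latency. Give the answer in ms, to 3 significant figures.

L = 8000 × 8 = 64000 bits.
Transmission delays (L/R per hop): 10.1911, 0.00457143, 20.6452 ms; sum = 30.8408 ms.
Propagation delays (d/s per hop): 120, 0.00132, 120 ms; sum = 240.001 ms.
End-to-end = 271 ms.

271 ms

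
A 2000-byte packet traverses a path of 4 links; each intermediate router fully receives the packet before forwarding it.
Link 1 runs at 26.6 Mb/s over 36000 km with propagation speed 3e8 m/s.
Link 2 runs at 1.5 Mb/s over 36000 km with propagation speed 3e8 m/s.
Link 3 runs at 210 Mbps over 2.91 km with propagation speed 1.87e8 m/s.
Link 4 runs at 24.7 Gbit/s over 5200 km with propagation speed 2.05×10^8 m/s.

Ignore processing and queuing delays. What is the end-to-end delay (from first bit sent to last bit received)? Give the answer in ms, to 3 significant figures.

277 ms

L = 2000 × 8 = 16000 bits.
Transmission delays (L/R per hop): 0.601504, 10.6667, 0.0761905, 0.000647773 ms; sum = 11.345 ms.
Propagation delays (d/s per hop): 120, 120, 0.0155615, 25.3659 ms; sum = 265.381 ms.
End-to-end = 277 ms.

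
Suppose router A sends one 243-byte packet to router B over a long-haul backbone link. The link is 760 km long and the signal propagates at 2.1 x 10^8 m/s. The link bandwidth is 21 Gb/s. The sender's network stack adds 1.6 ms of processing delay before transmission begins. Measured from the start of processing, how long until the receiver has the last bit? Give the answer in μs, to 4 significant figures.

5219 μs

L = 243 × 8 = 1944 bits.
Transmission delay = L/R = 1944 / 21000000000 = 0.0925714 μs.
Propagation delay = d/s = 760000 m / 210000000 m/s = 3619.05 μs.
Plus processing delay 1.6 ms = 1600 μs.
Total = 5219 μs.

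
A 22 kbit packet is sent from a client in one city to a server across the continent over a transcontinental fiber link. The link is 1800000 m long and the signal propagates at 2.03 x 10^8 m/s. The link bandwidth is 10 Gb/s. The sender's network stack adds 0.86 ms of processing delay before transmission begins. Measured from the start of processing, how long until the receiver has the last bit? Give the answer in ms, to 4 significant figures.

L = 22000 bits.
Transmission delay = L/R = 22000 / 10000000000 = 0.0022 ms.
Propagation delay = d/s = 1800000 m / 2.03e+08 m/s = 8.867 ms.
Plus processing delay 0.86 ms = 0.86 ms.
Total = 9.729 ms.

9.729 ms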